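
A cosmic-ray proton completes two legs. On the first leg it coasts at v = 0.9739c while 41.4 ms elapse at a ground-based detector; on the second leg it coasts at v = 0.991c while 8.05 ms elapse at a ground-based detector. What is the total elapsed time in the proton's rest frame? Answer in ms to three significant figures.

τ = 10.5 ms

Leg 1: γ = 1/√(1 − 0.9739²) = 1/√0.05152 = 4.406; τ_1 = 41.4/4.406 = 9.397 ms.
Leg 2: γ = 1/√(1 − 0.991²) = 1/√0.01792 = 7.470; τ_2 = 8.05/7.470 = 1.078 ms.
Total: 9.397 + 1.078 ms.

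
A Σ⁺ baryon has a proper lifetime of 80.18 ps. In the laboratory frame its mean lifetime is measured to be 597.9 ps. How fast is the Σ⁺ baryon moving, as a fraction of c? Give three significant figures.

β = 0.991

γ = Δt/τ₀ = 597.9/80.18 = 7.457
β = √(1 − 1/γ²) = √(1 − 0.01798) = √0.9820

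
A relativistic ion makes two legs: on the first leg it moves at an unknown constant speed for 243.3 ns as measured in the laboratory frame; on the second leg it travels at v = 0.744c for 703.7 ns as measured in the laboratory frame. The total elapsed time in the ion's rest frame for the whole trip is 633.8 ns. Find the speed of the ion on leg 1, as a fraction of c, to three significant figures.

β = 0.740

Leg 1: speed unknown; τ_1 = 243.3/γ_1.
Leg 2: γ = 1/√(1 − 0.744²) = 1/√0.4465 = 1.497; τ_2 = 703.7/1.497 = 470.2 ns.
Total proper time: τ_1 + 470.2 = 633.8, so τ_1 = 633.8 − 470.2 = 163.6 ns.
γ_1 = 243.3/163.6 = 1.487; β = √(1 − 1/γ²) = √0.5478.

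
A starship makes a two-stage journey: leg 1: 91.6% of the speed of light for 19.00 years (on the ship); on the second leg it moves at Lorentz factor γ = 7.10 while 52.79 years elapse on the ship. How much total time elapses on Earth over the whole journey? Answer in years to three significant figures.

Leg 1: β = 0.916; γ = 1/√(1 − 0.916²) = 1/√0.1609 = 2.493; Δt_1 = 2.493 × 19.00 = 47.36 years.
Leg 2: γ = 7.10; Δt_2 = 7.100 × 52.79 = 374.8 years.
Total: 47.36 + 374.8 years.

Δt = 422 years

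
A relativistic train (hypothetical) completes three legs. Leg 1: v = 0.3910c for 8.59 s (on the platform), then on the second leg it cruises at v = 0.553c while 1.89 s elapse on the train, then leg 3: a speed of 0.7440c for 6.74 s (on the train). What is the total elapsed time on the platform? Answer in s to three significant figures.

Δt = 20.9 s

Leg 1: 8.59 s is already measured on the platform.
Leg 2: γ = 1/√(1 − 0.553²) = 1/√0.6942 = 1.200; Δt_2 = 1.200 × 1.89 = 2.268 s.
Leg 3: γ = 1/√(1 − 0.7440²) = 1/√0.4465 = 1.497; Δt_3 = 1.497 × 6.74 = 10.09 s.
Total: 8.590 + 2.268 + 10.09 s.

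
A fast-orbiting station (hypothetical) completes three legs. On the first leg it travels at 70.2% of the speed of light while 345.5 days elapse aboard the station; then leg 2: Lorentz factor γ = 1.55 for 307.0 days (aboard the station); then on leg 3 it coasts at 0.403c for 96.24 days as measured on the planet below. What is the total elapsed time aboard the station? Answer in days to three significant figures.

Leg 1: 345.5 days is already measured aboard the station.
Leg 2: 307.0 days is already measured aboard the station.
Leg 3: γ = 1/√(1 − 0.403²) = 1/√0.8376 = 1.093; τ_3 = 96.24/1.093 = 88.08 days.
Total: 345.5 + 307.0 + 88.08 days.

τ = 741 days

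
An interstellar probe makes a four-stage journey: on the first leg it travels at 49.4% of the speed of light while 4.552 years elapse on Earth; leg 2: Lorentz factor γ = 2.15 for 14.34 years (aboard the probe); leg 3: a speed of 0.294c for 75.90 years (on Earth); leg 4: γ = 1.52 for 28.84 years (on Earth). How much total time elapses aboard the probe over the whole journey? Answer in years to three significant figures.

τ = 110 years

Leg 1: β = 0.494; γ = 1/√(1 − 0.494²) = 1/√0.7560 = 1.150; τ_1 = 4.552/1.150 = 3.958 years.
Leg 2: 14.34 years is already measured aboard the probe.
Leg 3: γ = 1/√(1 − 0.294²) = 1/√0.9136 = 1.046; τ_3 = 75.90/1.046 = 72.55 years.
Leg 4: γ = 1.52; τ_4 = 28.84/1.520 = 18.97 years.
Total: 3.958 + 14.34 + 72.55 + 18.97 years.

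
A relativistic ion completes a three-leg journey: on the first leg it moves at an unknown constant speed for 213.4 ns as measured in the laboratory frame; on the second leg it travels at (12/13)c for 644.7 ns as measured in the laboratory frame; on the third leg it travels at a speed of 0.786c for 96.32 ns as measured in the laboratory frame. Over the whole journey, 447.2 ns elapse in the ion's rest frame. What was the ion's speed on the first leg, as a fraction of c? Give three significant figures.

Leg 1: speed unknown; τ_1 = 213.4/γ_1.
Leg 2: γ = 1/√(1 − (12/13)²) = 13/5 = 2.600; τ_2 = 644.7/2.600 = 248.0 ns.
Leg 3: γ = 1/√(1 − 0.786²) = 1/√0.3822 = 1.618; τ_3 = 96.32/1.618 = 59.55 ns.
Total proper time: τ_1 + 248.0 + 59.55 = 447.2, so τ_1 = 447.2 − 307.5 = 139.7 ns.
γ_1 = 213.4/139.7 = 1.528; β = √(1 − 1/γ²) = √0.5715.

β = 0.756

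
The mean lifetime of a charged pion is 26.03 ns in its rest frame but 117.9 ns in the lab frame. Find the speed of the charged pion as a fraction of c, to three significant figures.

γ = Δt/τ₀ = 117.9/26.03 = 4.529
β = √(1 − 1/γ²) = √(1 − 0.04874) = √0.9513

v = 0.975c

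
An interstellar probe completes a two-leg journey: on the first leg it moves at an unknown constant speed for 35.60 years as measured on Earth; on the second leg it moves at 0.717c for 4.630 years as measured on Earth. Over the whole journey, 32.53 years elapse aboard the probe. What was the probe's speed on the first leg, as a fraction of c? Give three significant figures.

Leg 1: speed unknown; τ_1 = 35.60/γ_1.
Leg 2: γ = 1/√(1 − 0.717²) = 1/√0.4859 = 1.435; τ_2 = 4.630/1.435 = 3.227 years.
Total proper time: τ_1 + 3.227 = 32.53, so τ_1 = 32.53 − 3.227 = 29.30 years.
γ_1 = 35.60/29.30 = 1.215; β = √(1 − 1/γ²) = √0.3225.

β = 0.568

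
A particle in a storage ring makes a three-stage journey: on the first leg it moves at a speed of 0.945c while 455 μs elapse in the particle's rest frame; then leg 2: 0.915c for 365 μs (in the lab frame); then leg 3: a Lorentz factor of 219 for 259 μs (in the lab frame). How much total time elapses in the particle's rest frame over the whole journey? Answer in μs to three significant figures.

Leg 1: 455 μs is already measured in the particle's rest frame.
Leg 2: γ = 1/√(1 − 0.915²) = 1/√0.1628 = 2.479; τ_2 = 365/2.479 = 147.3 μs.
Leg 3: γ = 219; τ_3 = 259/219.0 = 1.183 μs.
Total: 455.0 + 147.3 + 1.183 μs.

τ = 603 μs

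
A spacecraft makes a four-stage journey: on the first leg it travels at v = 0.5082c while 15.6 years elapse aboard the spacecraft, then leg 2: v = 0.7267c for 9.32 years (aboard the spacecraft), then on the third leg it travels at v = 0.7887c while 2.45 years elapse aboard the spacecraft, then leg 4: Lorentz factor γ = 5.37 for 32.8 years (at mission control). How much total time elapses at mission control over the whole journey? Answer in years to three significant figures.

Leg 1: γ = 1/√(1 − 0.5082²) = 1/√0.7417 = 1.161; Δt_1 = 1.161 × 15.6 = 18.11 years.
Leg 2: γ = 1/√(1 − 0.7267²) = 1/√0.4719 = 1.456; Δt_2 = 1.456 × 9.32 = 13.57 years.
Leg 3: γ = 1/√(1 − 0.7887²) = 1/√0.3780 = 1.627; Δt_3 = 1.627 × 2.45 = 3.985 years.
Leg 4: 32.8 years is already measured at mission control.
Total: 18.11 + 13.57 + 3.985 + 32.80 years.

Δt = 68.5 years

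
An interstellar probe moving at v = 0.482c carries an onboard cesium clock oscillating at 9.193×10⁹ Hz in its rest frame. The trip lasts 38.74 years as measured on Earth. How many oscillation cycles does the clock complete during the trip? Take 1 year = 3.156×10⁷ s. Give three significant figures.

N = 9.85×10¹⁸

γ = 1/√(1 − 0.482²) = 1/√0.7677 = 1.141
The oscillator's own cycle count is N = f × τ where τ is the proper time aboard the probe. τ = Δt/γ = 38.74/1.141 = 33.94 years = 1.071×10⁹ s.
N = 9.193×10⁹ × 1.071×10⁹ = 9.848×10¹⁸.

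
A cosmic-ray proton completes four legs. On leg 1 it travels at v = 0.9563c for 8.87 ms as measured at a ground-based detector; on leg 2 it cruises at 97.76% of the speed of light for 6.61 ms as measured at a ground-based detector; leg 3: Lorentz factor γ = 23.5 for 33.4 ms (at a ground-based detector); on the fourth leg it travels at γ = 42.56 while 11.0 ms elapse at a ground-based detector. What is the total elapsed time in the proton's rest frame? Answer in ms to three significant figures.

τ = 5.66 ms

Leg 1: γ = 1/√(1 − 0.9563²) = 1/√0.08549 = 3.420; τ_1 = 8.87/3.420 = 2.593 ms.
Leg 2: β = 0.9776; γ = 1/√(1 − 0.9776²) = 1/√0.04430 = 4.751; τ_2 = 6.61/4.751 = 1.391 ms.
Leg 3: γ = 23.5; τ_3 = 33.4/23.50 = 1.421 ms.
Leg 4: γ = 42.56; τ_4 = 11.0/42.56 = 0.2585 ms.
Total: 2.593 + 1.391 + 1.421 + 0.2585 ms.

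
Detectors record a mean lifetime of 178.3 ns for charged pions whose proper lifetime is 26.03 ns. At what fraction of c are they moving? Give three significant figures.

β = 0.989

γ = Δt/τ₀ = 178.3/26.03 = 6.850
β = √(1 − 1/γ²) = √(1 − 0.02131) = √0.9787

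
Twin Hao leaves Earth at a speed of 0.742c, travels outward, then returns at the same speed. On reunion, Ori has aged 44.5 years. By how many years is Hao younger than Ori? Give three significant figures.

Δt − τ = 14.7 years

γ = 1/√(1 − 0.742²) = 1/√0.4494 = 1.492
Hao's elapsed proper time: τ = 44.5/1.492 = 29.83 years.
Age gap = Δt − τ = 44.5 − 29.83 years.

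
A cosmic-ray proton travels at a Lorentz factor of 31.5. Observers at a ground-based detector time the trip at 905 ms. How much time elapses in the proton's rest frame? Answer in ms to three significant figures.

γ = 31.5
The interval measured at a ground-based detector is the dilated one; the clock in the proton's rest frame measures the proper time τ = Δt/γ = 905/31.50 ms.

τ = 28.7 ms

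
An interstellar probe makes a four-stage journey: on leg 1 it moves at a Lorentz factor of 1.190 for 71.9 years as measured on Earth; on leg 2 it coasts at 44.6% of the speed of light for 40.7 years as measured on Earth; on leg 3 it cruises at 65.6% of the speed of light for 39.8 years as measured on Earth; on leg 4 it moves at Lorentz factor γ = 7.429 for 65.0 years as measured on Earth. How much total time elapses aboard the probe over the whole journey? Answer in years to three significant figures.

τ = 136 years

Leg 1: γ = 1.190; τ_1 = 71.9/1.190 = 60.42 years.
Leg 2: β = 0.446; γ = 1/√(1 − 0.446²) = 1/√0.8011 = 1.117; τ_2 = 40.7/1.117 = 36.43 years.
Leg 3: β = 0.656; γ = 1/√(1 − 0.656²) = 1/√0.5697 = 1.325; τ_3 = 39.8/1.325 = 30.04 years.
Leg 4: γ = 7.429; τ_4 = 65.0/7.429 = 8.749 years.
Total: 60.42 + 36.43 + 30.04 + 8.749 years.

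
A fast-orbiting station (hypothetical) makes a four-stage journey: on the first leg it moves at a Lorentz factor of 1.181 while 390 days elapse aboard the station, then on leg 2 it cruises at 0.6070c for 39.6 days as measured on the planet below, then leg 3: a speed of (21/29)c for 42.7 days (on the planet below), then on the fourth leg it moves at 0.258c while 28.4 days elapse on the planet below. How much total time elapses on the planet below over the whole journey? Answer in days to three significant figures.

Leg 1: γ = 1.181; Δt_1 = 1.181 × 390 = 460.6 days.
Leg 2: 39.6 days is already measured on the planet below.
Leg 3: 42.7 days is already measured on the planet below.
Leg 4: 28.4 days is already measured on the planet below.
Total: 460.6 + 39.60 + 42.70 + 28.40 days.

Δt = 571 days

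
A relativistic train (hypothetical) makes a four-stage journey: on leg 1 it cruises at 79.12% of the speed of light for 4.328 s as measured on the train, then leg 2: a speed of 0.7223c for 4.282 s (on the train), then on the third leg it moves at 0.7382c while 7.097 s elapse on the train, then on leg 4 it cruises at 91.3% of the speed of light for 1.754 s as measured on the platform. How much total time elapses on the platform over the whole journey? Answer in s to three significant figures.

Δt = 25.5 s

Leg 1: β = 0.7912; γ = 1/√(1 − 0.7912²) = 1/√0.3740 = 1.635; Δt_1 = 1.635 × 4.328 = 7.077 s.
Leg 2: γ = 1/√(1 − 0.7223²) = 1/√0.4783 = 1.446; Δt_2 = 1.446 × 4.282 = 6.192 s.
Leg 3: γ = 1/√(1 − 0.7382²) = 1/√0.4551 = 1.482; Δt_3 = 1.482 × 7.097 = 10.52 s.
Leg 4: 1.754 s is already measured on the platform.
Total: 7.077 + 6.192 + 10.52 + 1.754 s.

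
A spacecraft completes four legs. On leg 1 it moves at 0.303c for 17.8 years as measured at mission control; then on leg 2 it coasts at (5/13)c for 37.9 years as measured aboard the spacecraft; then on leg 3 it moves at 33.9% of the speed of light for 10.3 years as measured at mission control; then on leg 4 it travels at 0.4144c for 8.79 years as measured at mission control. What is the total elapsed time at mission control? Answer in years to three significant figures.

Leg 1: 17.8 years is already measured at mission control.
Leg 2: γ = 1/√(1 − (5/13)²) = 13/12 ≈ 1.083; Δt_2 = 1.083 × 37.9 = 41.06 years.
Leg 3: 10.3 years is already measured at mission control.
Leg 4: 8.79 years is already measured at mission control.
Total: 17.80 + 41.06 + 10.30 + 8.790 years.

Δt = 77.9 years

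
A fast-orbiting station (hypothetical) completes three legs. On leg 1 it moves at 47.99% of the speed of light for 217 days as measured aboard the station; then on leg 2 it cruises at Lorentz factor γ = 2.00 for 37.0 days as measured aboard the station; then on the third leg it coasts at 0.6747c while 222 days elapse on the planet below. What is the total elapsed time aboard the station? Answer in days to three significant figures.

τ = 418 days

Leg 1: 217 days is already measured aboard the station.
Leg 2: 37.0 days is already measured aboard the station.
Leg 3: γ = 1/√(1 − 0.6747²) = 1/√0.5448 = 1.355; τ_3 = 222/1.355 = 163.9 days.
Total: 217.0 + 37.00 + 163.9 days.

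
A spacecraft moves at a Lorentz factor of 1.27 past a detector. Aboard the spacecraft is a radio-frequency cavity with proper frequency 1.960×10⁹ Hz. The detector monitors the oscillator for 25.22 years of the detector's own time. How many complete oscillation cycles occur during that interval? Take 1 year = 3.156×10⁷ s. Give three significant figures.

γ = 1.27
During 25.22 years of lab time, the oscillator's proper time advances by τ = Δt/γ = 25.22/1.270 = 19.86 years = 6.267×10⁸ s.
N = f × τ = 1.960×10⁹ × 6.267×10⁸ = 1.228×10¹⁸.

N = 1.23×10¹⁸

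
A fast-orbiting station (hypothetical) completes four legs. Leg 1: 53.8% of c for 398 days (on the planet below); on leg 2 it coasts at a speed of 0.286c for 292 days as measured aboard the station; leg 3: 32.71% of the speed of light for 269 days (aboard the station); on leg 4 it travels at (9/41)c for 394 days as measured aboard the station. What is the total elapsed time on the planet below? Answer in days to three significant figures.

Δt = 1390 days

Leg 1: 398 days is already measured on the planet below.
Leg 2: γ = 1/√(1 − 0.286²) = 1/√0.9182 = 1.044; Δt_2 = 1.044 × 292 = 304.7 days.
Leg 3: β = 0.3271; γ = 1/√(1 − 0.3271²) = 1/√0.8930 = 1.058; Δt_3 = 1.058 × 269 = 284.7 days.
Leg 4: γ = 1/√(1 − (9/41)²) = 41/40 = 1.025; Δt_4 = 1.025 × 394 = 403.9 days.
Total: 398.0 + 304.7 + 284.7 + 403.9 days.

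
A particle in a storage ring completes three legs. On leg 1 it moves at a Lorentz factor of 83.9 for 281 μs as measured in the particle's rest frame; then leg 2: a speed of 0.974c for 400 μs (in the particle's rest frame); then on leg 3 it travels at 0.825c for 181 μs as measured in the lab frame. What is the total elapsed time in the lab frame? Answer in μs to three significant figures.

Δt = 2.55×10⁴ μs

Leg 1: γ = 83.9; Δt_1 = 83.90 × 281 = 2.358×10⁴ μs.
Leg 2: γ = 1/√(1 − 0.974²) = 1/√0.05132 = 4.414; Δt_2 = 4.414 × 400 = 1766 μs.
Leg 3: 181 μs is already measured in the lab frame.
Total: 2.358×10⁴ + 1766 + 181.0 μs.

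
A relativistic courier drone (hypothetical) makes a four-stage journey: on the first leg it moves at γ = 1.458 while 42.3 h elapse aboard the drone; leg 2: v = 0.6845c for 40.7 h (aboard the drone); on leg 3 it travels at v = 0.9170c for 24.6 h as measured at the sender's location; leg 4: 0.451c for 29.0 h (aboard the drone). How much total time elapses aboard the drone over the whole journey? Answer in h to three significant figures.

τ = 122 h

Leg 1: 42.3 h is already measured aboard the drone.
Leg 2: 40.7 h is already measured aboard the drone.
Leg 3: γ = 1/√(1 − 0.9170²) = 1/√0.1591 = 2.507; τ_3 = 24.6/2.507 = 9.813 h.
Leg 4: 29.0 h is already measured aboard the drone.
Total: 42.30 + 40.70 + 9.813 + 29.00 h.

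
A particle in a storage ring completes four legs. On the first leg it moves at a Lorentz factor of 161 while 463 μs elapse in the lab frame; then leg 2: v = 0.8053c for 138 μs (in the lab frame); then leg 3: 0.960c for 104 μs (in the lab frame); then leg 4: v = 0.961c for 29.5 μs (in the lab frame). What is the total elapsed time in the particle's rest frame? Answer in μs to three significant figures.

Leg 1: γ = 161; τ_1 = 463/161.0 = 2.876 μs.
Leg 2: γ = 1/√(1 − 0.8053²) = 1/√0.3515 = 1.687; τ_2 = 138/1.687 = 81.82 μs.
Leg 3: γ = 1/√(1 − 0.960²) = 25/7 ≈ 3.571; τ_3 = 104/3.571 = 29.12 μs.
Leg 4: γ = 1/√(1 − 0.961²) = 1/√0.07648 = 3.616; τ_4 = 29.5/3.616 = 8.158 μs.
Total: 2.876 + 81.82 + 29.12 + 8.158 μs.

τ = 122 μs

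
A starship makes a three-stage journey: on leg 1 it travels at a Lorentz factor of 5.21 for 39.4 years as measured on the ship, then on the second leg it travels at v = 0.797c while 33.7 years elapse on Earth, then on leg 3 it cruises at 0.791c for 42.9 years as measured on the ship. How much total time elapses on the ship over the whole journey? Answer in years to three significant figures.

τ = 103 years

Leg 1: 39.4 years is already measured on the ship.
Leg 2: γ = 1/√(1 − 0.797²) = 1/√0.3648 = 1.656; τ_2 = 33.7/1.656 = 20.35 years.
Leg 3: 42.9 years is already measured on the ship.
Total: 39.40 + 20.35 + 42.90 years.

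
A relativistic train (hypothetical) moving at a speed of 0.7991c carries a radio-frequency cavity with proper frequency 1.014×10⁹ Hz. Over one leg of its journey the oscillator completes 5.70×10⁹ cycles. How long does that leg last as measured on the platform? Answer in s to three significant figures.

Δt = 9.35 s

γ = 1/√(1 − 0.7991²) = 1/√0.3614 = 1.663
Proper time for N cycles: τ = N/f = 5.70×10⁹/(1.014×10⁹) = 5.621×10⁰ s = 5.621 s.
Lab-frame duration Δt = γτ = 1.663 × 5.621 = 9.350 s.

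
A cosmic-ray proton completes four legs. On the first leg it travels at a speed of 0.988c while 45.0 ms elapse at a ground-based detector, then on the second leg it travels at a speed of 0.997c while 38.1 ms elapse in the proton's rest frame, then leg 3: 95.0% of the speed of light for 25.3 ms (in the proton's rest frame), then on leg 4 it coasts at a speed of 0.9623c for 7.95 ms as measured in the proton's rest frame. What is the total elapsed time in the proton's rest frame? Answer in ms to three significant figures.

Leg 1: γ = 1/√(1 − 0.988²) = 1/√0.02386 = 6.474; τ_1 = 45.0/6.474 = 6.950 ms.
Leg 2: 38.1 ms is already measured in the proton's rest frame.
Leg 3: 25.3 ms is already measured in the proton's rest frame.
Leg 4: 7.95 ms is already measured in the proton's rest frame.
Total: 6.950 + 38.10 + 25.30 + 7.950 ms.

τ = 78.3 ms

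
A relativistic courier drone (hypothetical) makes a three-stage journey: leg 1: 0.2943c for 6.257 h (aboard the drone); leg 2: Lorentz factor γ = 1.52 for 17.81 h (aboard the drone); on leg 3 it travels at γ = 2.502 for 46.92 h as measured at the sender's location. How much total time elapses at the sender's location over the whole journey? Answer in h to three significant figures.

Leg 1: γ = 1/√(1 − 0.2943²) = 1/√0.9134 = 1.046; Δt_1 = 1.046 × 6.257 = 6.547 h.
Leg 2: γ = 1.52; Δt_2 = 1.520 × 17.81 = 27.07 h.
Leg 3: 46.92 h is already measured at the sender's location.
Total: 6.547 + 27.07 + 46.92 h.

Δt = 80.5 h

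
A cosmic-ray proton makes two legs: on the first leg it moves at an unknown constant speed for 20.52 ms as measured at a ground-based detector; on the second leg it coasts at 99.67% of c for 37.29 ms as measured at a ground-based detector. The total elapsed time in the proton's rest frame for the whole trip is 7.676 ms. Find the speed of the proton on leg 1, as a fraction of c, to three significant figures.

Leg 1: speed unknown; τ_1 = 20.52/γ_1.
Leg 2: β = 0.9967; γ = 1/√(1 − 0.9967²) = 1/√0.006589 = 12.32; τ_2 = 37.29/12.32 = 3.027 ms.
Total proper time: τ_1 + 3.027 = 7.676, so τ_1 = 7.676 − 3.027 = 4.649 ms.
γ_1 = 20.52/4.649 = 4.414; β = √(1 − 1/γ²) = √0.9487.

β = 0.974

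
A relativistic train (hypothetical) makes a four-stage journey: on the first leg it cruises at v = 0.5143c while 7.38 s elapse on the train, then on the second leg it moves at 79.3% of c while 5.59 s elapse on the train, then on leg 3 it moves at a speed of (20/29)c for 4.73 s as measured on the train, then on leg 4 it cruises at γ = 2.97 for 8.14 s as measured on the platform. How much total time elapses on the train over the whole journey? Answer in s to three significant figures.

Leg 1: 7.38 s is already measured on the train.
Leg 2: 5.59 s is already measured on the train.
Leg 3: 4.73 s is already measured on the train.
Leg 4: γ = 2.97; τ_4 = 8.14/2.970 = 2.741 s.
Total: 7.380 + 5.590 + 4.730 + 2.741 s.

τ = 20.4 s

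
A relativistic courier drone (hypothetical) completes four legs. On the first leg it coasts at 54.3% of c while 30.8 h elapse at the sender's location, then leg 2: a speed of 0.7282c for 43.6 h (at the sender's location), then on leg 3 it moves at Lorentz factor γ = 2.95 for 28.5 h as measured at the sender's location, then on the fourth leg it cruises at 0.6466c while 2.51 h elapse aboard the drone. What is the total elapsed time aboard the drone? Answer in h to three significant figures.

τ = 67.9 h

Leg 1: β = 0.543; γ = 1/√(1 − 0.543²) = 1/√0.7052 = 1.191; τ_1 = 30.8/1.191 = 25.86 h.
Leg 2: γ = 1/√(1 − 0.7282²) = 1/√0.4697 = 1.459; τ_2 = 43.6/1.459 = 29.88 h.
Leg 3: γ = 2.95; τ_3 = 28.5/2.950 = 9.661 h.
Leg 4: 2.51 h is already measured aboard the drone.
Total: 25.86 + 29.88 + 9.661 + 2.510 h.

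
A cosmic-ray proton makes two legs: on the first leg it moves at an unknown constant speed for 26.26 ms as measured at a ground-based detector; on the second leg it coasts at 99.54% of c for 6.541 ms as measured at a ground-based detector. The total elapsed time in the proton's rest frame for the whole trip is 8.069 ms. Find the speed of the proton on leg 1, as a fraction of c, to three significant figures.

Leg 1: speed unknown; τ_1 = 26.26/γ_1.
Leg 2: β = 0.9954; γ = 1/√(1 − 0.9954²) = 1/√0.009179 = 10.44; τ_2 = 6.541/10.44 = 0.6267 ms.
Total proper time: τ_1 + 0.6267 = 8.069, so τ_1 = 8.069 − 0.6267 = 7.442 ms.
γ_1 = 26.26/7.442 = 3.528; β = √(1 − 1/γ²) = √0.9197.

β = 0.959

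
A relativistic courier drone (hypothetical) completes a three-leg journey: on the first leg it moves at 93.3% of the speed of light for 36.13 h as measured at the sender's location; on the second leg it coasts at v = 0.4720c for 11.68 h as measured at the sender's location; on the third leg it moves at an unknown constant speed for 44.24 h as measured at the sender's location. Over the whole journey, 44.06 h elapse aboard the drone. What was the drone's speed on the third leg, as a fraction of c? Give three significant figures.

Leg 1: β = 0.933; γ = 1/√(1 − 0.933²) = 1/√0.1295 = 2.779; τ_1 = 36.13/2.779 = 13.00 h.
Leg 2: γ = 1/√(1 − 0.4720²) = 1/√0.7772 = 1.134; τ_2 = 11.68/1.134 = 10.30 h.
Leg 3: speed unknown; τ_3 = 44.24/γ_3.
Total proper time: 13.00 + 10.30 + τ_3 = 44.06, so τ_3 = 44.06 − 23.30 = 20.76 h.
γ_3 = 44.24/20.76 = 2.131; β = √(1 − 1/γ²) = √0.7798.

β = 0.883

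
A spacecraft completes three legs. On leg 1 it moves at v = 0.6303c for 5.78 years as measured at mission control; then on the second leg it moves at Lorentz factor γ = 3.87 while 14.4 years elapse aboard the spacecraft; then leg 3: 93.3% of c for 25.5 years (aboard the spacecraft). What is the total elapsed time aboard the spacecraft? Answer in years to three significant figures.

Leg 1: γ = 1/√(1 − 0.6303²) = 1/√0.6027 = 1.288; τ_1 = 5.78/1.288 = 4.487 years.
Leg 2: 14.4 years is already measured aboard the spacecraft.
Leg 3: 25.5 years is already measured aboard the spacecraft.
Total: 4.487 + 14.40 + 25.50 years.

τ = 44.4 years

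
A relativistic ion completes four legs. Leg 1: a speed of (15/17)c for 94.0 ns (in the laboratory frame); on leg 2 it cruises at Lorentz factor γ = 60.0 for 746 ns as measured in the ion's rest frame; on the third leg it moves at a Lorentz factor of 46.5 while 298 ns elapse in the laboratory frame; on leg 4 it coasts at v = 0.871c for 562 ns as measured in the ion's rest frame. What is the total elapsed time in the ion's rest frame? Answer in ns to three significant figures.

τ = 1360 ns

Leg 1: γ = 1/√(1 − (15/17)²) = 17/8 = 2.125; τ_1 = 94.0/2.125 = 44.24 ns.
Leg 2: 746 ns is already measured in the ion's rest frame.
Leg 3: γ = 46.5; τ_3 = 298/46.50 = 6.409 ns.
Leg 4: 562 ns is already measured in the ion's rest frame.
Total: 44.24 + 746.0 + 6.409 + 562.0 ns.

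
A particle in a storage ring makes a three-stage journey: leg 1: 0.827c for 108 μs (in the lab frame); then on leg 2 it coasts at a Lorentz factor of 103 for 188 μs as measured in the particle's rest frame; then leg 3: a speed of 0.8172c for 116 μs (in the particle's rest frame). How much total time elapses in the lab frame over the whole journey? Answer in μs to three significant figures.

Δt = 1.97×10⁴ μs

Leg 1: 108 μs is already measured in the lab frame.
Leg 2: γ = 103; Δt_2 = 103.0 × 188 = 1.936×10⁴ μs.
Leg 3: γ = 1/√(1 − 0.8172²) = 1/√0.3322 = 1.735; Δt_3 = 1.735 × 116 = 201.3 μs.
Total: 108.0 + 1.936×10⁴ + 201.3 μs.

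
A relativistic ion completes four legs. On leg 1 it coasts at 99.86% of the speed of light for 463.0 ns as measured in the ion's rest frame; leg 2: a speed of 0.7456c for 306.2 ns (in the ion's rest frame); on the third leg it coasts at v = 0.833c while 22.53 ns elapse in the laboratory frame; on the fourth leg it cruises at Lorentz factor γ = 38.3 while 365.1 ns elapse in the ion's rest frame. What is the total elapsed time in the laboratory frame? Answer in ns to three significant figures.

Leg 1: β = 0.9986; γ = 1/√(1 − 0.9986²) = 1/√0.002798 = 18.90; Δt_1 = 18.90 × 463.0 = 8753 ns.
Leg 2: γ = 1/√(1 − 0.7456²) = 1/√0.4441 = 1.501; Δt_2 = 1.501 × 306.2 = 459.5 ns.
Leg 3: 22.53 ns is already measured in the laboratory frame.
Leg 4: γ = 38.3; Δt_4 = 38.30 × 365.1 = 1.398×10⁴ ns.
Total: 8753 + 459.5 + 22.53 + 1.398×10⁴ ns.

Δt = 2.32×10⁴ ns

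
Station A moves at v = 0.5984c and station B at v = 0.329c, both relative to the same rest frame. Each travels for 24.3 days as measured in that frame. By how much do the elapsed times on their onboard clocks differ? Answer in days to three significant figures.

A: γ = 1/√(1 − 0.5984²) = 1/√0.6419 = 1.248; τ_A = 24.3/1.248 = 19.47 days.
B: γ = 1/√(1 − 0.329²) = 1/√0.8918 = 1.059; τ_B = 24.3/1.059 = 22.95 days.

|τ_A − τ_B| = 3.48 days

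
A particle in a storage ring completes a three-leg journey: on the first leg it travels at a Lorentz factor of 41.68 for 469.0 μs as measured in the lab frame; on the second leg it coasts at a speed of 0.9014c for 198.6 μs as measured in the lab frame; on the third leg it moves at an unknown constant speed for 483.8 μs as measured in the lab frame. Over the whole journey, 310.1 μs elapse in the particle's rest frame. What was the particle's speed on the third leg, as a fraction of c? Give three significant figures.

β = 0.898

Leg 1: γ = 41.68; τ_1 = 469.0/41.68 = 11.25 μs.
Leg 2: γ = 1/√(1 − 0.9014²) = 1/√0.1875 = 2.310; τ_2 = 198.6/2.310 = 85.99 μs.
Leg 3: speed unknown; τ_3 = 483.8/γ_3.
Total proper time: 11.25 + 85.99 + τ_3 = 310.1, so τ_3 = 310.1 − 97.24 = 212.9 μs.
γ_3 = 483.8/212.9 = 2.273; β = √(1 − 1/γ²) = √0.8064.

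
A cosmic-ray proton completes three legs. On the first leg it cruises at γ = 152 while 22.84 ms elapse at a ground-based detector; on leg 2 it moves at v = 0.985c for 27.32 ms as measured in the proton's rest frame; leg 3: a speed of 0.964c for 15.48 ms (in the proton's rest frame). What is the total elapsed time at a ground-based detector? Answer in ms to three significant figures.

Δt = 239 ms

Leg 1: 22.84 ms is already measured at a ground-based detector.
Leg 2: γ = 1/√(1 − 0.985²) = 1/√0.02977 = 5.795; Δt_2 = 5.795 × 27.32 = 158.3 ms.
Leg 3: γ = 1/√(1 − 0.964²) = 1/√0.07070 = 3.761; Δt_3 = 3.761 × 15.48 = 58.22 ms.
Total: 22.84 + 158.3 + 58.22 ms.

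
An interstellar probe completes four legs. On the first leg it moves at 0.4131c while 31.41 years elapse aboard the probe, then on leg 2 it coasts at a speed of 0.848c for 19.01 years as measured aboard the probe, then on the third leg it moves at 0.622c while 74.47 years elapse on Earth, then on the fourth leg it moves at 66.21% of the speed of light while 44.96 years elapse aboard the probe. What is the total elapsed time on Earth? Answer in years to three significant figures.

Δt = 205 years

Leg 1: γ = 1/√(1 − 0.4131²) = 1/√0.8293 = 1.098; Δt_1 = 1.098 × 31.41 = 34.49 years.
Leg 2: γ = 1/√(1 − 0.848²) = 1/√0.2809 = 1.887; Δt_2 = 1.887 × 19.01 = 35.87 years.
Leg 3: 74.47 years is already measured on Earth.
Leg 4: β = 0.6621; γ = 1/√(1 − 0.6621²) = 1/√0.5616 = 1.334; Δt_4 = 1.334 × 44.96 = 59.99 years.
Total: 34.49 + 35.87 + 74.47 + 59.99 years.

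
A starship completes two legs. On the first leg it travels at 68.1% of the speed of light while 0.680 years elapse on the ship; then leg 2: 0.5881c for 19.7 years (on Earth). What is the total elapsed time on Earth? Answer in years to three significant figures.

Leg 1: β = 0.681; γ = 1/√(1 − 0.681²) = 1/√0.5362 = 1.366; Δt_1 = 1.366 × 0.680 = 0.9286 years.
Leg 2: 19.7 years is already measured on Earth.
Total: 0.9286 + 19.70 years.

Δt = 20.6 years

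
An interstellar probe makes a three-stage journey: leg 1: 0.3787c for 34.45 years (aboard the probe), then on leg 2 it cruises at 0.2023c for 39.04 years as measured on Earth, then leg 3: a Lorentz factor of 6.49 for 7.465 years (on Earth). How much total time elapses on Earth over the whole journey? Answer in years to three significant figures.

Leg 1: γ = 1/√(1 − 0.3787²) = 1/√0.8566 = 1.080; Δt_1 = 1.080 × 34.45 = 37.22 years.
Leg 2: 39.04 years is already measured on Earth.
Leg 3: 7.465 years is already measured on Earth.
Total: 37.22 + 39.04 + 7.465 years.

Δt = 83.7 years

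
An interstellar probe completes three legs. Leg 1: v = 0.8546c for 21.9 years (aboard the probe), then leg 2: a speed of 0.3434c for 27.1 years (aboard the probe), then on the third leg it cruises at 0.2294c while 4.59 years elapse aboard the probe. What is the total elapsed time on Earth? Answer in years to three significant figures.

Δt = 75.7 years

Leg 1: γ = 1/√(1 − 0.8546²) = 1/√0.2697 = 1.926; Δt_1 = 1.926 × 21.9 = 42.17 years.
Leg 2: γ = 1/√(1 − 0.3434²) = 1/√0.8821 = 1.065; Δt_2 = 1.065 × 27.1 = 28.85 years.
Leg 3: γ = 1/√(1 − 0.2294²) = 1/√0.9474 = 1.027; Δt_3 = 1.027 × 4.59 = 4.716 years.
Total: 42.17 + 28.85 + 4.716 years.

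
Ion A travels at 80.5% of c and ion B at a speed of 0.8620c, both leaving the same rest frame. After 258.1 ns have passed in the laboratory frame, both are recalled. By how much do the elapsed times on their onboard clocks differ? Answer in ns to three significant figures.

A: β = 0.805; γ = 1/√(1 − 0.805²) = 1/√0.3520 = 1.686; τ_A = 258.1/1.686 = 153.1 ns.
B: γ = 1/√(1 − 0.8620²) = 1/√0.2570 = 1.973; τ_B = 258.1/1.973 = 130.8 ns.

|τ_A − τ_B| = 22.3 ns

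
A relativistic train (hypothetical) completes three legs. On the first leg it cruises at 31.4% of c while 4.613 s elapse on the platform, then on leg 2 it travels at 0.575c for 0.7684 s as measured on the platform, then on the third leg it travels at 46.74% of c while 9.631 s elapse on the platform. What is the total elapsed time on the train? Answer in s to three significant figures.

τ = 13.5 s

Leg 1: β = 0.314; γ = 1/√(1 − 0.314²) = 1/√0.9014 = 1.053; τ_1 = 4.613/1.053 = 4.380 s.
Leg 2: γ = 1/√(1 − 0.575²) = 1/√0.6694 = 1.222; τ_2 = 0.7684/1.222 = 0.6287 s.
Leg 3: β = 0.4674; γ = 1/√(1 − 0.4674²) = 1/√0.7815 = 1.131; τ_3 = 9.631/1.131 = 8.514 s.
Total: 4.380 + 0.6287 + 8.514 s.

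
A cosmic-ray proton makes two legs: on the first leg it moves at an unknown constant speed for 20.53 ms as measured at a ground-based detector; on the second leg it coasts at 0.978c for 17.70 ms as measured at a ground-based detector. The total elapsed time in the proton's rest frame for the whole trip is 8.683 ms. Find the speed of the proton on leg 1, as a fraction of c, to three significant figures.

Leg 1: speed unknown; τ_1 = 20.53/γ_1.
Leg 2: γ = 1/√(1 − 0.978²) = 1/√0.04352 = 4.794; τ_2 = 17.70/4.794 = 3.692 ms.
Total proper time: τ_1 + 3.692 = 8.683, so τ_1 = 8.683 − 3.692 = 4.991 ms.
γ_1 = 20.53/4.991 = 4.114; β = √(1 − 1/γ²) = √0.9409.

β = 0.970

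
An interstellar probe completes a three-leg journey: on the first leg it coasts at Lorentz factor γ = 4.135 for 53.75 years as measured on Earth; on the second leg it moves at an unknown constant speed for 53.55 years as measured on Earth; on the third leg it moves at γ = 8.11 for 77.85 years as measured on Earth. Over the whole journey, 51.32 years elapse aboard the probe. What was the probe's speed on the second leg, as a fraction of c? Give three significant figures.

β = 0.844

Leg 1: γ = 4.135; τ_1 = 53.75/4.135 = 13.00 years.
Leg 2: speed unknown; τ_2 = 53.55/γ_2.
Leg 3: γ = 8.11; τ_3 = 77.85/8.110 = 9.599 years.
Total proper time: 13.00 + τ_2 + 9.599 = 51.32, so τ_2 = 51.32 − 22.60 = 28.72 years.
γ_2 = 53.55/28.72 = 1.864; β = √(1 − 1/γ²) = √0.7123.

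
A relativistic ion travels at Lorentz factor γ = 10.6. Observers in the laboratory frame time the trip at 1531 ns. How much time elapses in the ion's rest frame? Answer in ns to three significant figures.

τ = 144 ns

γ = 10.6
The interval measured in the laboratory frame is the dilated one; the clock in the ion's rest frame measures the proper time τ = Δt/γ = 1531/10.60 ns.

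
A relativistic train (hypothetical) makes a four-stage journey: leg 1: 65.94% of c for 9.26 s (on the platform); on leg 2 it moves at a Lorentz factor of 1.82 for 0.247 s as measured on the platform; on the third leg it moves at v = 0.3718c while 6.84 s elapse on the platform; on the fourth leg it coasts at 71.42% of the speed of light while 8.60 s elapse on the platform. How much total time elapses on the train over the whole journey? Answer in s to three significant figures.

τ = 19.5 s

Leg 1: β = 0.6594; γ = 1/√(1 − 0.6594²) = 1/√0.5652 = 1.330; τ_1 = 9.26/1.330 = 6.962 s.
Leg 2: γ = 1.82; τ_2 = 0.247/1.820 = 0.1357 s.
Leg 3: γ = 1/√(1 − 0.3718²) = 1/√0.8618 = 1.077; τ_3 = 6.84/1.077 = 6.350 s.
Leg 4: β = 0.7142; γ = 1/√(1 − 0.7142²) = 1/√0.4899 = 1.429; τ_4 = 8.60/1.429 = 6.019 s.
Total: 6.962 + 0.1357 + 6.350 + 6.019 s.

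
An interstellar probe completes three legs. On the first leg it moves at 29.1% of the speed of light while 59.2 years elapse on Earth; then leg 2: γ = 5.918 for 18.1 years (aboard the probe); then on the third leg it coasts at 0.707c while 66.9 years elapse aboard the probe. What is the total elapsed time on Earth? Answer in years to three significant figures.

Leg 1: 59.2 years is already measured on Earth.
Leg 2: γ = 5.918; Δt_2 = 5.918 × 18.1 = 107.1 years.
Leg 3: γ = 1/√(1 − 0.707²) = 1/√0.5002 = 1.414; Δt_3 = 1.414 × 66.9 = 94.60 years.
Total: 59.20 + 107.1 + 94.60 years.

Δt = 261 years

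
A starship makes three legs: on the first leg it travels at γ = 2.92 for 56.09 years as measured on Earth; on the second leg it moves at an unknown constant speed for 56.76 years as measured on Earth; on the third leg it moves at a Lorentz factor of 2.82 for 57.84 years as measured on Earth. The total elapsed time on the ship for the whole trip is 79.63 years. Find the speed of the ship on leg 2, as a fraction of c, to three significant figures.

β = 0.711

Leg 1: γ = 2.92; τ_1 = 56.09/2.920 = 19.21 years.
Leg 2: speed unknown; τ_2 = 56.76/γ_2.
Leg 3: γ = 2.82; τ_3 = 57.84/2.820 = 20.51 years.
Total proper time: 19.21 + τ_2 + 20.51 = 79.63, so τ_2 = 79.63 − 39.72 = 39.91 years.
γ_2 = 56.76/39.91 = 1.422; β = √(1 − 1/γ²) = √0.5056.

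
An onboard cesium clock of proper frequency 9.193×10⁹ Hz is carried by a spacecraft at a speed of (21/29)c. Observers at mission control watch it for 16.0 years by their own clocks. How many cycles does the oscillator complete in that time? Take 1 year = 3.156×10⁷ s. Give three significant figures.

N = 3.20×10¹⁸

γ = 1/√(1 − (21/29)²) = 29/20 = 1.450
During 16.0 years of lab time, the oscillator's proper time advances by τ = Δt/γ = 16.0/1.450 = 11.03 years = 3.482×10⁸ s.
N = f × τ = 9.193×10⁹ × 3.482×10⁸ = 3.201×10¹⁸.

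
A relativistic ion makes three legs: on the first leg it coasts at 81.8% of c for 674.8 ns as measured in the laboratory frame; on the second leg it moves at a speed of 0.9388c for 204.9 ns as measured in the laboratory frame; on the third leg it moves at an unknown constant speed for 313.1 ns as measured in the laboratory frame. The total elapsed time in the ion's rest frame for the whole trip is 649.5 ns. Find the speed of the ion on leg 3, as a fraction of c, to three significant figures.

β = 0.793

Leg 1: β = 0.818; γ = 1/√(1 − 0.818²) = 1/√0.3309 = 1.738; τ_1 = 674.8/1.738 = 388.2 ns.
Leg 2: γ = 1/√(1 − 0.9388²) = 1/√0.1187 = 2.903; τ_2 = 204.9/2.903 = 70.58 ns.
Leg 3: speed unknown; τ_3 = 313.1/γ_3.
Total proper time: 388.2 + 70.58 + τ_3 = 649.5, so τ_3 = 649.5 − 458.7 = 190.8 ns.
γ_3 = 313.1/190.8 = 1.641; β = √(1 − 1/γ²) = √0.6288.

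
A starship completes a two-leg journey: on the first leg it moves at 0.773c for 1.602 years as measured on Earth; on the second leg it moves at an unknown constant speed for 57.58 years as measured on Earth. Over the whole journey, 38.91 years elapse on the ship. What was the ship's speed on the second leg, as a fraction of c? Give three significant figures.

Leg 1: γ = 1/√(1 − 0.773²) = 1/√0.4025 = 1.576; τ_1 = 1.602/1.576 = 1.016 years.
Leg 2: speed unknown; τ_2 = 57.58/γ_2.
Total proper time: 1.016 + τ_2 = 38.91, so τ_2 = 38.91 − 1.016 = 37.89 years.
γ_2 = 57.58/37.89 = 1.520; β = √(1 − 1/γ²) = √0.5669.

β = 0.753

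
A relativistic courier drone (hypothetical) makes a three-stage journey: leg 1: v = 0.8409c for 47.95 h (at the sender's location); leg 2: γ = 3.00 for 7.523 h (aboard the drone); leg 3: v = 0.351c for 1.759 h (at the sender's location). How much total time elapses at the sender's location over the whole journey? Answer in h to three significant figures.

Leg 1: 47.95 h is already measured at the sender's location.
Leg 2: γ = 3.00; Δt_2 = 3.000 × 7.523 = 22.57 h.
Leg 3: 1.759 h is already measured at the sender's location.
Total: 47.95 + 22.57 + 1.759 h.

Δt = 72.3 h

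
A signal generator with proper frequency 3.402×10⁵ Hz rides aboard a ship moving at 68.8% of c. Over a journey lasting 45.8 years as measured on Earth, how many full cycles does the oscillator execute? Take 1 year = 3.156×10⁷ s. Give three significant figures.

β = 0.688; γ = 1/√(1 − 0.688²) = 1/√0.5267 = 1.378
The oscillator's own cycle count is N = f × τ where τ is the proper time on the ship. τ = Δt/γ = 45.8/1.378 = 33.24 years = 1.049×10⁹ s.
N = 3.402×10⁵ × 1.049×10⁹ = 3.569×10¹⁴.

N = 3.57×10¹⁴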